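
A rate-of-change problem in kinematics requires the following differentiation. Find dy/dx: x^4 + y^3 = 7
Differentiate: 4x^3+3y^2·(dy/dx)=0
dy/dx=-4x^3/(3y^2)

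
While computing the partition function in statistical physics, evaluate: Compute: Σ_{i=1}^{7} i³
Using formula: Σ i^3 = [n(n + 1)/2]² = [7·8/2]² = 784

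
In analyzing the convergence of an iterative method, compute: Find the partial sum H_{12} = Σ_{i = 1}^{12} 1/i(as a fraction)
H_12=1 + 1/2 + 1/3 + ... + 1/12
=86021/27720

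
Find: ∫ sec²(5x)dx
Since d/dx[tan(5x)]=5sec²(5x), integral=tan(5x)/5 + C

Answer: (1/5)tan(5x) + C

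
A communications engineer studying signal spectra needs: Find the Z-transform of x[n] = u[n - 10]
Using the time-shift property: Z{u[n-10]} = z^(-10) * z/(z-1)
= z^(-9)/(z-1)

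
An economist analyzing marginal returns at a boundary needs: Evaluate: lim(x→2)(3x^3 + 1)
Polynomial is continuous, so substitute x = 2:
3·2^3+1 = 25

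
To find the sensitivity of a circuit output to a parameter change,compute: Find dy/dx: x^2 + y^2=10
Differentiate: 2x+2y·(dy/dx) = 0
dy/dx = -2x/(2y)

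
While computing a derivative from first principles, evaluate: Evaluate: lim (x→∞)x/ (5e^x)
Apply L'Hôpital 1 times (∞/∞ each time):
Eventually get 1!/(5e^x) → 0

Answer: 0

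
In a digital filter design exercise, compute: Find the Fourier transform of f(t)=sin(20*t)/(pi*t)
sin(W * t)/(pi * t)=(W/pi) * sinc(W * t/pi) is the impulse response of the ideal low-pass filter with cutoff W (here W=20).
Its Fourier transform is a rectangular function:
F(omega)=1 for |omega| < 20, 0 otherwise

Answer: rect(omega/40) [i.e., 1 for |omega| < 20, 0 otherwise]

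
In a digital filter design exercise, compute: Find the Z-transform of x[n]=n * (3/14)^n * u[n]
Using the property Z{n * a^n * u[n]}=az/(z-a)^2
With a=3/14: X(z)=(3/14)z/(z - 3/14)^2, |z| > 3/14

Answer: (3/14)z/(z - 3/14)^2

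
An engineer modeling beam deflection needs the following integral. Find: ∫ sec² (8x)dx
Since d/dx[tan(8x)]=8sec²(8x), integral=tan(8x)/8+C

Answer: (1/8)tan(8x)+C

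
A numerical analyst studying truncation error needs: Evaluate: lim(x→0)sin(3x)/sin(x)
sin(u) ≈ u for small u:
sin(3x)/sin(x) ≈ 3x/(x) = 3/1

Answer: 3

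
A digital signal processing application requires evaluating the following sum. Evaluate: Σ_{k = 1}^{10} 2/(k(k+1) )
Partial fractions: 2/(k(k + 1)) = 2/k - 2/(k + 1)
Telescoping sum: 2(1 - 1/11) = 2·10/11

Answer: 20/11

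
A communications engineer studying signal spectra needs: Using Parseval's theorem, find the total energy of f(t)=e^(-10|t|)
Parseval's theorem: E = integral |f(t)|^2 dt = (1/2pi) integral |F(omega)|^2 domega
E = integral_{-inf}^{inf} e^(-20|t|) dt = 2*integral_0^inf e^(-20t) dt = 2/(2*10) = 1/10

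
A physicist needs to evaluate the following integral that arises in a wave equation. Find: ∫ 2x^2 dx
Using power rule: ∫ 2x^2 dx = 2/3 x^3 + C = (2/3)x^3 + C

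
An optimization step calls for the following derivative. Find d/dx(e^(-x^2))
Chain rule: d/dx[e^u] = e^u · u' where u = -x^2
u' = -2x

Answer: -2x·e^(-x^2)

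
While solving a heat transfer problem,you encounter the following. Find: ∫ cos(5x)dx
Using substitution u = 5x: ∫ cos(u) du/5 = sin(u)/5+C

Answer: (1/5)sin(5x)+C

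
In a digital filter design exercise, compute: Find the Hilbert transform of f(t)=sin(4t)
The Hilbert transform shifts each frequency component by -pi/2.
H{sin(wt)}=-cos(wt)
With w=4: H{sin(4t)}=-cos(4t)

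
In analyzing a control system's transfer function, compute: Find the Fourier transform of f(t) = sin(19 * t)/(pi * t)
sin(W * t)/(pi * t)=(W/pi) * sinc(W * t/pi) is the impulse response of the ideal low-pass filter with cutoff W (here W=19).
Its Fourier transform is a rectangular function:
F(omega)=1 for |omega| < 19, 0 otherwise

Answer: rect(omega/38) [i.e., 1 for |omega| < 19, 0 otherwise]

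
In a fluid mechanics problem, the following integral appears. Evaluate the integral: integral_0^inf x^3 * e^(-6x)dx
This is a Gamma integral. Substitute u=6x (du=6 dx):
integral_0^inf x^3 * e^(-6x) dx=(1/6^4) integral_0^inf u^3 * e^(-u) du
=Gamma(4)/6^4=3!/6^4=6/1296

Answer: 1/216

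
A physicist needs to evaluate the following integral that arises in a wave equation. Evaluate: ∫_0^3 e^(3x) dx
Antiderivative: (1/3)e^(3x)
Evaluate: (1/3)(e^9 - 1)

Answer: (e^9 - 1)/3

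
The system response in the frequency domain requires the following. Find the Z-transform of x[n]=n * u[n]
Standard pair: Z{n*u[n]}=z/(z-1)^2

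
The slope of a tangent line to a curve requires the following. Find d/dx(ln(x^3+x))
Chain rule: d/dx[ln(u)] = u'/u where u = x^3+x
u' = 3x^2+1

Answer: (3x^2+1)/(x^3+x)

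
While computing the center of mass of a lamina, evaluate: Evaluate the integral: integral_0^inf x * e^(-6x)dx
This is a Gamma integral. Substitute u=6x (du=6 dx):
integral_0^inf x * e^(-6x) dx=(1/6^2) integral_0^inf u^1 * e^(-u) du
=Gamma(2)/6^2=1!/6^2=1/36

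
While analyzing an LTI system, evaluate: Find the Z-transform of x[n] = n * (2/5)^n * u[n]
Using the property Z{n*a^n*u[n]}=az/(z-a)^2
With a=2/5: X(z)=(2/5)z/(z - 2/5)^2, |z| > 2/5

Answer: (2/5)z/(z - 2/5)^2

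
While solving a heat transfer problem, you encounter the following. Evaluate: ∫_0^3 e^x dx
Antiderivative: e^x
Evaluate: (e^3-1)

Answer: e^3-1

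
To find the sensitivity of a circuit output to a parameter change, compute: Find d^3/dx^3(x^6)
Apply power rule 3 times:
d^1: 6x^5
d^2: 30x^4
d^3: 120x^3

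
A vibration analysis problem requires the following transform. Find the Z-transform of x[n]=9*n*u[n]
Z{n*u[n]}=z/(z-1)^2
By linearity: Z{9*n*u[n]}=9z/(z-1)^2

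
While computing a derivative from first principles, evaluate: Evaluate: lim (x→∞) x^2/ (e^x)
Apply L'Hôpital 2 times (∞/∞ each time):
Eventually get 2!/(e^x) → 0

Answer: 0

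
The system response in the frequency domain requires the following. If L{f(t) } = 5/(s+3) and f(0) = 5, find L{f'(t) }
L{f'(t)}=s·F(s) - f(0)=5s/(s + 3) - 5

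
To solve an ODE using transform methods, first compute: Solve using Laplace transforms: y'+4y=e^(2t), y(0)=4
Take L: sY - 4+4Y=1/(s-2)
Y(s+4)=1/(s-2)+4
Y=1/((s-2)(s+4))+4/(s+4)
Partial fractions: 1/((s-2)(s+4))=(1/6)/(s-2) - (1/6)/(s+4)
So Y=(1/6)/(s-2)+(23/6)/(s+4)
Inverse Laplace transform (L^(-1){1/(s-2)}=e^(2t), L^(-1){1/(s+4)}=e^(-4t)):

Answer: y(t)=(1/6)·e^(2t)+(23/6)·e^(-4t)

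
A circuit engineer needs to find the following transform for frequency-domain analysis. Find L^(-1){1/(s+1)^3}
L^(-1){1/(s-a)^n} = t^(n-1)·e^(at)/(n-1)!
Here a = -1, n = 3: t^2·e^(-t)/2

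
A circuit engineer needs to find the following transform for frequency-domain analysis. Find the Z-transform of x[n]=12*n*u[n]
Z{n*u[n]} = z/(z-1)^2
By linearity: Z{12*n*u[n]} = 12z/(z-1)^2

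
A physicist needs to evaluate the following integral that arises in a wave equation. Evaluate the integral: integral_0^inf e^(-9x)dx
integral_0^inf e^(-9x) dx=[-1/9*e^(-9x)]_0^inf
=0 - (-1/9)=1/9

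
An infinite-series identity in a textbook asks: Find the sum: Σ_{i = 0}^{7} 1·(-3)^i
Geometric series: S = a(1 - r^n)/(1 - r)
a = 1, r = -3, n = 8
S = 1(1-6561)/4 = -1640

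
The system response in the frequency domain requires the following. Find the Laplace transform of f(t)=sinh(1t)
L{sinh(at)}=a/(s²-a²)
L{sinh(1t)}=1/(s²-1)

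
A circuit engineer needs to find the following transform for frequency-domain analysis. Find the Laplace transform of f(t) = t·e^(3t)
L{t·e^(at)} = 1/(s-a)²
L{t·e^(3t)} = 1/(s-3)²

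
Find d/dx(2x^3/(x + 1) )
Quotient rule: (f/g)'=(f'g - fg')/g²
f=2x^3, f'=6x^2
g=x + 1, g'=1

Answer: (6x^2·(x + 1) - 2x^3)/(x + 1)²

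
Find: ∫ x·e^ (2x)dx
Integration by parts: u=x, dv=e^(2x) dx
du=dx, v=e^(2x)/2
=x·e^(2x)/2 - ∫ e^(2x)/2 dx
=x·e^(2x)/2 - e^(2x)/4+C

Answer: e^(2x)(x/2-1/4)+C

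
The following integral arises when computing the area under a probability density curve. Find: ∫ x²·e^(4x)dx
Integration by parts twice:
First: u=x², dv=e^(4x) dx => x²e^(4x)/4 - (2/4)∫ xe^(4x) dx
Second (∫ xe^(4x) dx): xe^(4x)/4 - e^(4x)/16
Combining: e^(4x)(x²/4-2x/16+2/64)+C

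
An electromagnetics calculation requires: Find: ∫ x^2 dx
Using power rule: ∫ x^2 dx = 1/3 x^3 + C = (1/3)x^3 + C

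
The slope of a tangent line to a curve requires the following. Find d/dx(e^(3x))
Chain rule: d/dx[e^u]=e^u · u' where u=3x
u'=3

Answer: 3·e^(3x)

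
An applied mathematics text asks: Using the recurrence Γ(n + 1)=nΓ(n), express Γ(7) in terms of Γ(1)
Γ(7) = 6Γ(6) = 6·5Γ(5) = ... = 6!·Γ(1) = 720·Γ(1)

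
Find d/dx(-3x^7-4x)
Power rule: d/dx(ax^n) = n·a·x^(n-1)
Term by term: -21·x^6-4

Answer: -21x^6-4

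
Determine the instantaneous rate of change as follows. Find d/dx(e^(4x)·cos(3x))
Product rule: (fg)' = f'g+fg'
f = e^(4x), f' = 4·e^(4x)
g = cos(3x), g' = -3·sin(3x)

Answer: 4·e^(4x)·cos(3x)-3·e^(4x)·sin(3x)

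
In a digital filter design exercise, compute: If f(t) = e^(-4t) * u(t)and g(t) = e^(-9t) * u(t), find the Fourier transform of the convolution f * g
By the convolution theorem: F{f * g}=F(omega) * G(omega)
F(omega)=1/(4 + j * omega), G(omega)=1/(9 + j * omega)
F{f * g}=1/((4 + j * omega)(9 + j * omega))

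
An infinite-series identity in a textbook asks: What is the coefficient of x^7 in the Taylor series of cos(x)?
cos(x) has only even powers. Coefficient of x^7=0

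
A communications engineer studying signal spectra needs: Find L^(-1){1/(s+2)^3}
L^(-1){1/(s-a)^n} = t^(n-1)·e^(at)/(n-1)!
Here a = -2, n = 3: t^2·e^(-2t)/2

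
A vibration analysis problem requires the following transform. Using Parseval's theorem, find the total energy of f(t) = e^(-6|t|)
Parseval's theorem: E = integral |f(t)|^2 dt = (1/2pi) integral |F(omega)|^2 domega
E = integral_{-inf}^{inf} e^(-12|t|) dt = 2*integral_0^inf e^(-12t) dt = 2/(2*6) = 1/6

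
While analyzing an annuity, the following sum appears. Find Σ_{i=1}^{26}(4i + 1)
=4·Σ i+1·26=4·351+26=1430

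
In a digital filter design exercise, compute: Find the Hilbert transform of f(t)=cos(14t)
The Hilbert transform shifts each frequency component by -pi/2.
H{cos(wt)} = sin(wt)
With w = 14: H{cos(14t)} = sin(14t)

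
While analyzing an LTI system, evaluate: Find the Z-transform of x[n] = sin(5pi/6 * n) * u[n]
Z{sin(w0 * n) * u[n]} = z * sin(w0)/(z^2 - 2z * cos(w0) + 1)
With w0 = 5pi/6: X(z) = z * sin(5pi/6)/(z^2 - 2z * cos(5pi/6) + 1)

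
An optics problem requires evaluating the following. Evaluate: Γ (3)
Γ(n) = (n-1)! for positive integers
Γ(3) = 2! = 2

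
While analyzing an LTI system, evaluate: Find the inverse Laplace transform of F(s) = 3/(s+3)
L^(-1){3/(s-a)}=c·e^(at)
Here a=-3, c=3

Answer: 3e^(-3t)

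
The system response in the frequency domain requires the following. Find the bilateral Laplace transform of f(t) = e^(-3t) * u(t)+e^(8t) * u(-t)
For e^(-3t)*u(t): L=1/(s+3), Re(s) > -3
For e^(8t)*u(-t): L=-1/(s-8), Re(s) < 8
Combined: F(s)=1/(s+3)-1/(s-8), -3 < Re(s) < 8

Answer: 1/(s+3)-1/(s-8), ROC: -3 < Re(s) < 8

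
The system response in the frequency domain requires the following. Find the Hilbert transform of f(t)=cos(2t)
The Hilbert transform shifts each frequency component by -pi/2.
H{cos(wt)} = sin(wt)
With w = 2: H{cos(2t)} = sin(2t)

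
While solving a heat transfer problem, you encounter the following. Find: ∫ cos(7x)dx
Using substitution u = 7x: ∫ cos(u) du/7 = sin(u)/7+C

Answer: (1/7)sin(7x)+C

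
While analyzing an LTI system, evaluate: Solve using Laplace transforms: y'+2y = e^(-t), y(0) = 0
Take L: sY - 0+2Y=1/(s+1)
Y(s+2)=1/(s+1)+0
Y=1/((s+1)(s+2))+0/(s+2)
Partial fractions: 1/((s+1)(s+2))=1/(s+1)-1/(s+2)
So Y=1/(s+1)-1/(s+2)
Inverse Laplace transform (L^(-1){1/(s+1)}=e^(-t), L^(-1){1/(s+2)}=e^(-2t)):

Answer: y(t)=1·e^(-t) - e^(-2t)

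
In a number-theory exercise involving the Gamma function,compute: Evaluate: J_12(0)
J_n(0) = 0 for all n > 0 (Bessel function of first kind)
J_12(0) = 0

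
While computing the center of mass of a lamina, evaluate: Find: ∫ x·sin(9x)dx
By parts: u = x, dv = sin(9x) dx
du = dx, v = -cos(9x)/9
= -x·cos(9x)/9+sin(9x)/9²+C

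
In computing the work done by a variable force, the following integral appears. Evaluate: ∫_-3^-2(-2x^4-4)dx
Step 1: Find antiderivative F(x)=(-2/5)x^5 - 4x
Step 2: F(-2) - F(-3)=104/5 - (546/5)=-442/5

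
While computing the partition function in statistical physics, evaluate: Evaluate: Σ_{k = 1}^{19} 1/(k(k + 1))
Partial fractions: 1/(k(k + 1)) = 1/k - 1/(k + 1)
Telescoping sum: 1(1 - 1/20) = 1·19/20

Answer: 19/20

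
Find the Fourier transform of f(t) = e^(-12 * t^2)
The Fourier transform of a Gaussian e^(-a * t^2) is sqrt(pi/a) * e^(-omega^2/(4a)).
With a = 12: F(omega) = sqrt(pi/12) * e^(-omega^2/48)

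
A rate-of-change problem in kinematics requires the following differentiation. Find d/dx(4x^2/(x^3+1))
Quotient rule: (f/g)' = (f'g - fg')/g²
f = 4x^2, f' = 8x
g = x^3+1, g' = 3x^2

Answer: (8x·(x^3+1)-12x^4)/(x^3+1)²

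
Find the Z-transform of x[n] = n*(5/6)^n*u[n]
Using the property Z{n*a^n*u[n]}=az/(z-a)^2
With a=5/6: X(z)=(5/6)z/(z - 5/6)^2, |z| > 5/6

Answer: (5/6)z/(z - 5/6)^2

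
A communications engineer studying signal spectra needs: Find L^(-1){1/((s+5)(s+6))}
Partial fractions: 1/((s+5)(s+6))=A/(s+5)+B/(s+6)
Cover-up: A=1/(s+6)|_{s=-5}=1; B=1/(s+5)|_{s=-6}=-1
L^(-1)=e^(-5t) - e^(-6t)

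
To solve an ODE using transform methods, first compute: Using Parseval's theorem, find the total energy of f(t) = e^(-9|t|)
Parseval's theorem: E=integral |f(t)|^2 dt=(1/2pi) integral |F(omega)|^2 domega
E=integral_{-inf}^{inf} e^(-18|t|) dt=2 * integral_0^inf e^(-18t) dt=2/(2 * 9)=1/9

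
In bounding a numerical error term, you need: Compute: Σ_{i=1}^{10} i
Using formula: Σ i^1=n(n+1)/2=10·11/2=55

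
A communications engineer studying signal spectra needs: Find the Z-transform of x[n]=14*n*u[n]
Z{n*u[n]}=z/(z-1)^2
By linearity: Z{14*n*u[n]}=14z/(z-1)^2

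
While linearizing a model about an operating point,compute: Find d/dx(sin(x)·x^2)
Product rule: (fg)'=f'g+fg'
f=sin(x), f'=cos(x)
g=x^2, g'=2x

Answer: cos(x)·x^2+2·sin(x)·x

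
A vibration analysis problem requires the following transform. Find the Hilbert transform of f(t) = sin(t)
The Hilbert transform shifts each frequency component by -pi/2.
H{sin(wt)}=-cos(wt)
With w=1: H{sin(t)}=-cos(t)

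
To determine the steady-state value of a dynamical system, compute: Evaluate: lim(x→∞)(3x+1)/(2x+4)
Divide numerator and denominator by x:
lim (3+1/x)/(2+4/x) = 3/2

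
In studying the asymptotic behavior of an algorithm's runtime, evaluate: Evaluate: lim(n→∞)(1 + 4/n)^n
This is the definition of e^4: lim(1 + 4/n)^n = e^4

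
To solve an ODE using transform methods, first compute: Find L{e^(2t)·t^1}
First shifting: L{e^(at)f(t)} = F(s-a)
L{t^1} = 1/s^2
Shift s → s-2: 1/(s-2)^2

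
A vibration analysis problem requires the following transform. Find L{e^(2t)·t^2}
First shifting: L{e^(at)f(t)} = F(s-a)
L{t^2} = 2/s^3
Shift s → s-2: 2/(s-2)^3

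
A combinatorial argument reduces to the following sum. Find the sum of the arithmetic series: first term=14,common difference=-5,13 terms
Last term: a_n=14+(13-1)·-5=-46
Sum=n(a_1+a_n)/2=13(14+(-46))/2=-208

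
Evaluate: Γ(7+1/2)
Γ(n + 1/2)=(2n)!√π/(4^n·n!)
=87178291200√π/(16384·5040)=(135135/128)·√π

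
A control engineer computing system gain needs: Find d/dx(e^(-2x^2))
Chain rule: d/dx[e^u]=e^u · u' where u=-2x^2
u'=-4x

Answer: -4x·e^(-2x^2)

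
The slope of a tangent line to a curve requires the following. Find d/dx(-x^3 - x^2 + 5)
Power rule: d/dx(ax^n) = n·a·x^(n-1)
Term by term: -3·x^2-2·x

Answer: -3x^2-2x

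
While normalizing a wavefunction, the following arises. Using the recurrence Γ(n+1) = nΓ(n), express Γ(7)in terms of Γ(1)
Γ(7) = 6Γ(6) = 6·5Γ(5) = ... = 6!·Γ(1) = 720·Γ(1)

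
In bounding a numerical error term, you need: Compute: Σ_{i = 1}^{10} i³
Using formula: Σ i^3 = [n(n+1)/2]² = [10·11/2]² = 3025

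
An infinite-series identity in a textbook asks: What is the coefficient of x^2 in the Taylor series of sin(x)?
sin(x) has only odd powers. Coefficient of x^2=0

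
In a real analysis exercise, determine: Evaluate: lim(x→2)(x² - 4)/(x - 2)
Factor: (x² - 4)=(x-2)(x + 2)
Cancel (x-2): lim(x→2) (x + 2)=4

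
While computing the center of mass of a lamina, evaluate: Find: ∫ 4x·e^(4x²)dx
Let u = 4x², du = 8x dx
∫ (1/2)e^u du = e^u/2+C

Answer: e^(4x²)/2+C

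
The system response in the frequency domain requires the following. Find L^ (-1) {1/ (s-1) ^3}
L^(-1){1/(s-a)^n} = t^(n-1)·e^(at)/(n-1)!
Here a = 1, n = 3: t^2·e^(t)/2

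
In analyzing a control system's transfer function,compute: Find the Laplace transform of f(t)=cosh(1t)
L{cosh(at)}=s/(s²-a²)
L{cosh(1t)}=s/(s²-1)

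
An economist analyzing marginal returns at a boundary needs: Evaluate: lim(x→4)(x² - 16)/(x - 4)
Factor: (x² - 16) = (x-4)(x+4)
Cancel (x-4): lim(x→4) (x+4) = 8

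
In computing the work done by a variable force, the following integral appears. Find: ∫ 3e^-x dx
Since d/dx[e^-x] = - e^-x, we get -3e^-x+C

Answer: -3e^-x+C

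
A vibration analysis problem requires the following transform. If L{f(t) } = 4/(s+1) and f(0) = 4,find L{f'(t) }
L{f'(t)} = s·F(s) - f(0) = 4s/(s+1)-4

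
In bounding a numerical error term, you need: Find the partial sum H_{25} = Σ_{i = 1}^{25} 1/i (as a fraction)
H_25 = 1 + 1/2 + 1/3 + ... + 1/25
= 34052522467/8923714800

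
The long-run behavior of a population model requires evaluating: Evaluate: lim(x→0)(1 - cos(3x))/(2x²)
Using 1-cos(u) ≈ u²/2 for small u:
(1-cos(3x)) ≈ (3x)²/2=9x²/2
So limit=9/(2·2)=9/4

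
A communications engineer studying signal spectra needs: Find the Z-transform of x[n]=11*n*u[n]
Z{n*u[n]}=z/(z-1)^2
By linearity: Z{11*n*u[n]}=11z/(z-1)^2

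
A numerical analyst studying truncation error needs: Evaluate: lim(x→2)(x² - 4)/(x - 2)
Factor: (x² - 4) = (x-2)(x + 2)
Cancel (x-2): lim(x→2) (x + 2) = 4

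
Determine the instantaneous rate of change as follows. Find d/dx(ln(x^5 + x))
Chain rule: d/dx[ln(u)]=u'/u where u=x^5+x
u'=5x^4+1

Answer: (5x^4+1)/(x^5+x)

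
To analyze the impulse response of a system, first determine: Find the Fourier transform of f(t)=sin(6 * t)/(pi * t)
sin(W*t)/(pi*t) = (W/pi)*sinc(W*t/pi) is the impulse response of the ideal low-pass filter with cutoff W (here W = 6).
Its Fourier transform is a rectangular function:
F(omega) = 1 for |omega| < 6, 0 otherwise

Answer: rect(omega/12) [i.e., 1 for |omega| < 6, 0 otherwise]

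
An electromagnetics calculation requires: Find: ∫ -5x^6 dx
Using power rule: ∫ -5x^6 dx=-5/7 x^7+C=(-5/7)x^7+C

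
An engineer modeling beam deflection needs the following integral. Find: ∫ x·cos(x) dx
By parts: u = x, dv = cos(x) dx
du = dx, v = sin(x)
= x·sin(x) + cos(x) + C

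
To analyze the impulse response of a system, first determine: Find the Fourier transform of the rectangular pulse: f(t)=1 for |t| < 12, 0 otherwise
F(omega) = integral from -12 to 12 of e^(-j * omega * t) dt
= 2 * sin(12 * omega)/omega = 24 * sinc(12 * omega/pi)

Answer: 2 * sin(12 * omega)/omega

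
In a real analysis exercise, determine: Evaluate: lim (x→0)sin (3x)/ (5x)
L'Hôpital (0/0): lim 3cos(3x)/5 = 3/5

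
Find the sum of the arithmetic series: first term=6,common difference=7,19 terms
Last term: a_n=6+(19-1)·7=132
Sum=n(a_1+a_n)/2=19(6+132)/2=1311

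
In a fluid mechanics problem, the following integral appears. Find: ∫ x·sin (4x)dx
By parts: u=x, dv=sin(4x) dx
du=dx, v=-cos(4x)/4
=-x·cos(4x)/4+sin(4x)/4²+C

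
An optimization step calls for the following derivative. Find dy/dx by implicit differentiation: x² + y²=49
Differentiate both sides: 2x + 2y·(dy/dx)=0
Solve: dy/dx=-2x/(2y)=-x/y

Answer: dy/dx=-x/y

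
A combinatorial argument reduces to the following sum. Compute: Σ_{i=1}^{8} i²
Using formula: Σ i^2 = n(n + 1)(2n + 1)/6 = 8·9·17/6 = 204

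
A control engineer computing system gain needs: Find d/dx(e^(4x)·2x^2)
Product rule: (fg)' = f'g+fg'
f = e^(4x), f' = 4·e^(4x)
g = 2x^2, g' = 4x

Answer: 8·e^(4x)·x^2+4·e^(4x)·x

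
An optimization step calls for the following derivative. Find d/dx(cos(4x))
Chain rule: d/dx[cos(u)] = -sin(u)·u' where u = 4x
u' = 4

Answer: -4·sin(4x)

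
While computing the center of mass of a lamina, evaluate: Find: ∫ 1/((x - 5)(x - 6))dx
Partial fractions: 1/((x-5)(x-6)) = A/(x-5) + B/(x-6)
A = -1, B = 1
∫ [-1· 1/(x-5) + 1· 1/(x-6)] dx
= (1)[ln|x-6| - ln|x-5|] + C

Answer: ln|(x-6)/(x-5)| + C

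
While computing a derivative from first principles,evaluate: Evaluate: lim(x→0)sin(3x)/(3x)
L'Hôpital (0/0): lim 3cos(3x)/3=3/3

Answer: 1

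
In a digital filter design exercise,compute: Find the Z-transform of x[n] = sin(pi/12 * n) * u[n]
Z{sin(w0 * n) * u[n]} = z * sin(w0)/(z^2 - 2z * cos(w0) + 1)
With w0 = pi/12: X(z) = z * sin(pi/12)/(z^2 - 2z * cos(pi/12) + 1)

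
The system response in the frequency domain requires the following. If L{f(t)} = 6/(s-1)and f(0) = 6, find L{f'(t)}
L{f'(t)}=s·F(s) - f(0)=6s/(s-1)-6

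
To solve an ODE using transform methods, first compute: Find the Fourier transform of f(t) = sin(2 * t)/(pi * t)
sin(W * t)/(pi * t)=(W/pi) * sinc(W * t/pi) is the impulse response of the ideal low-pass filter with cutoff W (here W=2).
Its Fourier transform is a rectangular function:
F(omega)=1 for |omega| < 2, 0 otherwise

Answer: rect(omega/4) [i.e., 1 for |omega| < 2, 0 otherwise]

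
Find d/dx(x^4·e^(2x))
Product rule: (fg)' = f'g + fg'
f = x^4, f' = 4x^3
g = e^(2x), g' = 2·e^(2x)

Answer: 4x^3·e^(2x) + 2x^4·e^(2x)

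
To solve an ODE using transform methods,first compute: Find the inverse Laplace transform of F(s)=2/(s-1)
L^(-1){2/(s-a)}=c·e^(at)
Here a=1, c=2

Answer: 2e^(t)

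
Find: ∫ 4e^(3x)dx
Since d/dx[e^(3x)] = 3e^(3x), we get 4/3 e^(3x)+C

Answer: (4/3)e^(3x)+C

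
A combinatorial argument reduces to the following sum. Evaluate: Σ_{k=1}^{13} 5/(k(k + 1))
Partial fractions: 5/(k(k+1)) = 5/k - 5/(k+1)
Telescoping sum: 5(1-1/14) = 5·13/14

Answer: 65/14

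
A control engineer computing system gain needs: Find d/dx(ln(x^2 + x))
Chain rule: d/dx[ln(u)]=u'/u where u=x^2 + x
u'=2x + 1

Answer: (2x + 1)/(x^2 + x)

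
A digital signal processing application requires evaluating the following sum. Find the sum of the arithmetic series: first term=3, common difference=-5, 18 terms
Last term: a_n=3 + (18 - 1)·-5=-82
Sum=n(a_1 + a_n)/2=18(3 + (-82))/2=-711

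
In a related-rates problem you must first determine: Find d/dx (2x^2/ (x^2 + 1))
Quotient rule: (f/g)' = (f'g - fg')/g²
f = 2x^2, f' = 4x
g = x^2 + 1, g' = 2x

Answer: (4x·(x^2 + 1) - 4x^3)/(x^2 + 1)²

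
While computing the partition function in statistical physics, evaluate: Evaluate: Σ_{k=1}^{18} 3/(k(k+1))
Partial fractions: 3/(k(k+1)) = 3/k - 3/(k+1)
Telescoping sum: 3(1-1/19) = 3·18/19

Answer: 54/19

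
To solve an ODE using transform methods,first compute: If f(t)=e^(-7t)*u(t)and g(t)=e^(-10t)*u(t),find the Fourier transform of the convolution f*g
By the convolution theorem: F{f * g}=F(omega) * G(omega)
F(omega)=1/(7 + j * omega), G(omega)=1/(10 + j * omega)
F{f * g}=1/((7 + j * omega)(10 + j * omega))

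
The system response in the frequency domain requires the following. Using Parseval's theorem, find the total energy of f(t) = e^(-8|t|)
Parseval's theorem: E=integral |f(t)|^2 dt=(1/2pi) integral |F(omega)|^2 domega
E=integral_{-inf}^{inf} e^(-16|t|) dt=2 * integral_0^inf e^(-16t) dt=2/(2 * 8)=1/8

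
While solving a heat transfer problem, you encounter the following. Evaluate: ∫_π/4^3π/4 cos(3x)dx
Antiderivative: sin(3x)/3
Evaluate at bounds: [sin(3·3π/4)/3] - [sin(3·π/4)/3]
= ((√2/2) - (√2/2))/3 = 0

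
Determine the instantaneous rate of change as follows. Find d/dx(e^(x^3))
Chain rule: d/dx[e^u] = e^u · u' where u = x^3
u' = 3x^2

Answer: 3x^2·e^(x^3)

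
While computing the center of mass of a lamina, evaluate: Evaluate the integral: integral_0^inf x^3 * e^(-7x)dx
This is a Gamma integral. Substitute u = 7x (du = 7 dx):
integral_0^inf x^3 * e^(-7x) dx = (1/7^4) integral_0^inf u^3 * e^(-u) du
= Gamma(4)/7^4 = 3!/7^4 = 6/2401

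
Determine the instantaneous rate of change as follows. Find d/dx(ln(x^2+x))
Chain rule: d/dx[ln(u)] = u'/u where u = x^2 + x
u' = 2x + 1

Answer: (2x + 1)/(x^2 + x)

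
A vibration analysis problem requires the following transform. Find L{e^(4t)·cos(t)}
First shifting: L{e^(at)f(t)}=F(s-a)
L{cos(t)}=s/(s² + 1)
Shift: (s-4)/((s-4)² + 1)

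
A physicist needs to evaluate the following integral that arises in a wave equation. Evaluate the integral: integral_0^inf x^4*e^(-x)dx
This is a Gamma integral. Substitute u = 1x:
integral_0^inf x^4 * e^(-x) dx = (1/1^5) integral_0^inf u^4 * e^(-u) du
= Gamma(5)/1^5 = 4!/1^5 = 24/1

Answer: 24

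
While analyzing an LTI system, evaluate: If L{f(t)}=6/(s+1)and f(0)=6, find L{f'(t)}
L{f'(t)}=s·F(s) - f(0)=6s/(s+1)-6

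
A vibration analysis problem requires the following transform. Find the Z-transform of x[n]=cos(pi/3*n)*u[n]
Z{cos(w0*n)*u[n]}=z(z - cos(w0))/(z^2-2z*cos(w0)+1)
With w0=pi/3: X(z)=z(z - cos(pi/3))/(z^2-2z*cos(pi/3)+1)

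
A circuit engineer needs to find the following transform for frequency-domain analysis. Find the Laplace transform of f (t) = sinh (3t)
L{sinh(at)} = a/(s²-a²)
L{sinh(3t)} = 3/(s²-9)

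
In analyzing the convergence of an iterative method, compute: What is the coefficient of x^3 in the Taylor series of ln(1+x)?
ln(1 + x)=Σ (-1)^(n + 1) x^n/n
Coefficient of x^3=(-1)^4/3=1/3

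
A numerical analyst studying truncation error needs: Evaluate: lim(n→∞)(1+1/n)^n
This is the definition of e^1: lim(1+1/n)^n = e^1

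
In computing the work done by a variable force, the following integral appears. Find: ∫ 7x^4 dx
Using power rule: ∫ 7x^4 dx = 7/5 x^5+C = (7/5)x^5+C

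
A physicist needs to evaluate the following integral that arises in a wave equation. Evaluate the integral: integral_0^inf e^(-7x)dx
integral_0^inf e^(-7x) dx=[-1/7 * e^(-7x)]_0^inf
=0 - (-1/7)=1/7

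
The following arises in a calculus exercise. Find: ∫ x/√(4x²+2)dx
Let u = 4x²+2, du = 8x dx
∫ (1/8)·u^(-1/2) du = √u/4+C

Answer: √(4x²+2)/4+C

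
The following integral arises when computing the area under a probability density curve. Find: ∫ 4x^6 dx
Using power rule: ∫ 4x^6 dx=4/7 x^7 + C=(4/7)x^7 + C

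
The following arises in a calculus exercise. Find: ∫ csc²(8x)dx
Since d/dx[-cot(8x)]=8csc²(8x), integral=-cot(8x)/8+C

Answer: (-1/8)cot(8x)+C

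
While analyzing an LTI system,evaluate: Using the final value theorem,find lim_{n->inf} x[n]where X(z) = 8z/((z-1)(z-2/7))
Final value theorem: lim x[n]=lim_{z->1} (z-1)*X(z)
(z-1)*X(z)=8z/(z-2/7)
As z->1: 8/(1 - 2/7)=8/(5/7)=56/5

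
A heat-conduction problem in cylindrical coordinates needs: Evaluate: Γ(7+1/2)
Γ(n + 1/2) = (2n)!√π/(4^n·n!)
= 87178291200√π/(16384·5040) = (135135/128)·√π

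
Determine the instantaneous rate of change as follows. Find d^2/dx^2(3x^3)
Apply power rule 2 times:
d^1: 9x^2
d^2: 18x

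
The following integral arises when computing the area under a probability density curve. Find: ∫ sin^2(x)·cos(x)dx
Let u = sin(x), du = cos(x) dx
∫ u^2 du = u^3/3 + C

Answer: sin^3(x)/3 + C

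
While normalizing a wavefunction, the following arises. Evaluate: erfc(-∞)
erfc(x) = 1 - erf(x); erfc(-∞) = 1 - erf(-∞) = 1 - (-1) = 2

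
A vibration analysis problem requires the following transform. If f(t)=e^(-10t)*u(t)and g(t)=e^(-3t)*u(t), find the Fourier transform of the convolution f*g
By the convolution theorem: F{f*g} = F(omega)*G(omega)
F(omega) = 1/(10+j*omega), G(omega) = 1/(3+j*omega)
F{f*g} = 1/((10+j*omega)(3+j*omega))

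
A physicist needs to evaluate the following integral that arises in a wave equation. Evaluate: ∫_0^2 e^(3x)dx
Antiderivative: (1/3)e^(3x)
Evaluate: (1/3)(e^6-1)

Answer: (e^6-1)/3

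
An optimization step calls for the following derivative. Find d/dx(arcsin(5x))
d/dx[arcsin(u)] = u'/√(1-u²), u = 5x, u' = 5

Answer: 5/√(1-25x²)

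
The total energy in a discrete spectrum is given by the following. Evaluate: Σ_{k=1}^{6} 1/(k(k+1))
Partial fractions: 1/(k(k+1)) = 1/k - 1/(k+1)
Telescoping sum: 1(1-1/7) = 1·6/7

Answer: 6/7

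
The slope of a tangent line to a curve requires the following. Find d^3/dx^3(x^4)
Apply power rule 3 times:
d^1: 4x^3
d^2: 12x^2
d^3: 24x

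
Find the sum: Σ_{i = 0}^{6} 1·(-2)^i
Geometric series: S=a(1 - r^n)/(1 - r)
a=1, r=-2, n=7
S=1(1+128)/3=43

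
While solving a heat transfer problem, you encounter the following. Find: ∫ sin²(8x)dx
Using identity sin²(u) = (1 - cos(2u))/2:
∫ (1 - cos(16x))/2 dx = x/2 - sin(16x)/32 + C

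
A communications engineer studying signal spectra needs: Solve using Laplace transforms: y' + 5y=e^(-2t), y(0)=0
Take L: sY - 0 + 5Y = 1/(s + 2)
Y(s + 5) = 1/(s + 2) + 0
Y = 1/((s + 2)(s + 5)) + 0/(s + 5)
Partial fractions: 1/((s + 2)(s + 5)) = (1/3)/(s + 2) - (1/3)/(s + 5)
So Y = (1/3)/(s + 2) - (1/3)/(s + 5)
Inverse Laplace transform (L^(-1){1/(s + 2)} = e^(-2t), L^(-1){1/(s + 5)} = e^(-5t)):

Answer: y(t) = (1/3)·e^(-2t) - (1/3)·e^(-5t)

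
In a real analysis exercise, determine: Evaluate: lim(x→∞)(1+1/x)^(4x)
Rewrite as [(1 + 1/x)^x]^4.
lim(1 + 1/x)^x=e^1, so limit=(e^1)^4=e^4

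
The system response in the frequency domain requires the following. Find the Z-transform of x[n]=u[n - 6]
Using the time-shift property: Z{u[n-6]}=z^(-6)*z/(z-1)
=z^(-5)/(z-1)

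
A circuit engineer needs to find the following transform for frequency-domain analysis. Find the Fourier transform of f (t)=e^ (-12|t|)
Using the standard pair: F{e^(-a|t|)}=2a/(a^2+omega^2)
With a=12: F(omega)=24/(144+omega^2)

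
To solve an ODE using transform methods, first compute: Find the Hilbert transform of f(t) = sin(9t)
The Hilbert transform shifts each frequency component by -pi/2.
H{sin(wt)} = -cos(wt)
With w = 9: H{sin(9t)} = -cos(9t)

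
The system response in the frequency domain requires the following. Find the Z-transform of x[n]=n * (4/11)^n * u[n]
Using the property Z{n*a^n*u[n]} = az/(z-a)^2
With a = 4/11: X(z) = (4/11)z/(z - 4/11)^2, |z| > 4/11

Answer: (4/11)z/(z - 4/11)^2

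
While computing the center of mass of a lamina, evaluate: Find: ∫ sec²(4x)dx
Since d/dx[tan(4x)] = 4sec²(4x), integral = tan(4x)/4 + C

Answer: (1/4)tan(4x) + C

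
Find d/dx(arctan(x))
d/dx[arctan(u)] = u'/(1 + u²), u = x, u' = 1

Answer: 1/(1 + x²)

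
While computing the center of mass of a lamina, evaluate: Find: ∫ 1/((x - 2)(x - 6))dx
Partial fractions: 1/((x-2)(x-6))=A/(x-2) + B/(x-6)
A=-1/4, B=1/4
∫ [-1/4· 1/(x-2) + 1/4· 1/(x-6)] dx
=(1/4)[ln|x-6| - ln|x-2|] + C

Answer: (1/4)·ln|(x-6)/(x-2)| + C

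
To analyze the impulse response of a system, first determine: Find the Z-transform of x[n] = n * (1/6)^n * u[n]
Using the property Z{n*a^n*u[n]} = az/(z-a)^2
With a = 1/6: X(z) = (1/6)z/(z - 1/6)^2, |z| > 1/6

Answer: (1/6)z/(z - 1/6)^2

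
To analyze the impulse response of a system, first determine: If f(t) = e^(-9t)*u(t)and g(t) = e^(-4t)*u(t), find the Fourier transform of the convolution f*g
By the convolution theorem: F{f * g} = F(omega) * G(omega)
F(omega) = 1/(9+j * omega), G(omega) = 1/(4+j * omega)
F{f * g} = 1/((9+j * omega)(4+j * omega))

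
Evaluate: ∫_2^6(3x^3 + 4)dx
Step 1: Find antiderivative F(x) = (3/4)x^4+4x
Step 2: F(6) - F(2) = 996 - (20) = 976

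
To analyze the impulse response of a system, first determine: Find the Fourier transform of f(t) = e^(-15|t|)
Using the standard pair: F{e^(-a|t|)}=2a/(a^2+omega^2)
With a=15: F(omega)=30/(225+omega^2)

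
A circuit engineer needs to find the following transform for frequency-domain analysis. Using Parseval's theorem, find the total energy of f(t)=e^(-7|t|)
Parseval's theorem: E=integral |f(t)|^2 dt=(1/2pi) integral |F(omega)|^2 domega
E=integral_{-inf}^{inf} e^(-14|t|) dt=2 * integral_0^inf e^(-14t) dt=2/(2 * 7)=1/7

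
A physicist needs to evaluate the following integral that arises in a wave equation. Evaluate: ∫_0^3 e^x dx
Antiderivative: e^x
Evaluate: (e^3-1)

Answer: e^3-1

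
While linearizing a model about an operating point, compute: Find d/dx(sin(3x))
Chain rule: d/dx[sin(u)]=cos(u)·u' where u=3x
u'=3

Answer: 3·cos(3x)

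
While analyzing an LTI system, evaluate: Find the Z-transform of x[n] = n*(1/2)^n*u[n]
Using the property Z{n * a^n * u[n]} = az/(z-a)^2
With a = 1/2: X(z) = (1/2)z/(z - 1/2)^2, |z| > 1/2

Answer: (1/2)z/(z - 1/2)^2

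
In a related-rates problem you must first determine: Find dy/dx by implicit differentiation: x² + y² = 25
Differentiate both sides: 2x + 2y·(dy/dx) = 0
Solve: dy/dx = -2x/(2y) = -x/y

Answer: dy/dx = -x/y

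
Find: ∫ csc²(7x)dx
Since d/dx[-cot(7x)]=7csc²(7x), integral=-cot(7x)/7+C

Answer: (-1/7)cot(7x)+C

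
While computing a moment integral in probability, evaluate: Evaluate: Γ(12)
Γ(n)=(n-1)! for positive integers
Γ(12)=11!=39916800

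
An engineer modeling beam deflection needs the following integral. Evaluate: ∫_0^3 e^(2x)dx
Antiderivative: (1/2)e^(2x)
Evaluate: (1/2)(e^6 - 1)

Answer: (e^6 - 1)/2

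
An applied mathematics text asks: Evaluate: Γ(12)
Γ(n)=(n-1)! for positive integers
Γ(12)=11!=39916800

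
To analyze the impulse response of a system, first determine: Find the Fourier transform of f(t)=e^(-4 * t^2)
The Fourier transform of a Gaussian e^(-a*t^2) is sqrt(pi/a)*e^(-omega^2/(4a)).
With a=4: F(omega)=sqrt(pi)/2*e^(-omega^2/16)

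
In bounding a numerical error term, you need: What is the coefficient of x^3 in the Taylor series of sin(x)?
sin(x)=Σ (-1)^k x^(2k+1)/(2k+1)!
For x^3: (-1)^1/3!=-1/6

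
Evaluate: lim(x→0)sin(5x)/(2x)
L'Hôpital (0/0): lim 5cos(5x)/2 = 5/2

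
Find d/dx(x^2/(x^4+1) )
Quotient rule: (f/g)'=(f'g - fg')/g²
f=x^2, f'=2x
g=x^4 + 1, g'=4x^3

Answer: (2x·(x^4 + 1) - 4x^5)/(x^4 + 1)²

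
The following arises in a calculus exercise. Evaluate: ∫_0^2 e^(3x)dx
Antiderivative: (1/3)e^(3x)
Evaluate: (1/3)(e^6 - 1)

Answer: (e^6 - 1)/3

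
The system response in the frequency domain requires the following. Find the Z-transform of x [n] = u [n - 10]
Using the time-shift property: Z{u[n-10]} = z^(-10) * z/(z-1)
= z^(-9)/(z-1)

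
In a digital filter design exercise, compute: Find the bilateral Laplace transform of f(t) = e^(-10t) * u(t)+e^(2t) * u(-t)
For e^(-10t)*u(t): L = 1/(s+10), Re(s) > -10
For e^(2t)*u(-t): L = -1/(s-2), Re(s) < 2
Combined: F(s) = 1/(s+10)-1/(s-2), -10 < Re(s) < 2

Answer: 1/(s+10)-1/(s-2), ROC: -10 < Re(s) < 2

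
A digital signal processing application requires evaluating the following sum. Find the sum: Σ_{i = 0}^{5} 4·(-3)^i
Geometric series: S=a(1 - r^n)/(1 - r)
a=4, r=-3, n=6
S=4(1-729)/4=-728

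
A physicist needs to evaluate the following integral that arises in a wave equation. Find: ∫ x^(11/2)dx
Power rule: ∫ x^(11/2) dx=x^(13/2)/(13/2)+C

Answer: (2/13)·x^(13/2)+C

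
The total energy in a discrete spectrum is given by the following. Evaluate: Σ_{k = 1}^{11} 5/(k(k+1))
Partial fractions: 5/(k(k+1)) = 5/k - 5/(k+1)
Telescoping sum: 5(1-1/12) = 5·11/12

Answer: 55/12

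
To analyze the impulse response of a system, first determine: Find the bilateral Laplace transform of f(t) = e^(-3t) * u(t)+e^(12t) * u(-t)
For e^(-3t) * u(t): L = 1/(s + 3), Re(s) > -3
For e^(12t) * u(-t): L = -1/(s-12), Re(s) < 12
Combined: F(s) = 1/(s + 3) - 1/(s-12), -3 < Re(s) < 12

Answer: 1/(s + 3) - 1/(s-12), ROC: -3 < Re(s) < 12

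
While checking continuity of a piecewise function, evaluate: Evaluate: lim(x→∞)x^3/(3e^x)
Apply L'Hôpital 3 times (∞/∞ each time):
Eventually get 3!/(3e^x) → 0

Answer: 0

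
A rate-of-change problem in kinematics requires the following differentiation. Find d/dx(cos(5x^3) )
Chain rule: d/dx[cos(u)] = -sin(u)·u' where u = 5x^3
u' = 15x^2

Answer: -15x^2·sin(5x^3)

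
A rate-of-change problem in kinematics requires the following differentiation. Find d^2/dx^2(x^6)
Apply power rule 2 times:
d^1: 6x^5
d^2: 30x^4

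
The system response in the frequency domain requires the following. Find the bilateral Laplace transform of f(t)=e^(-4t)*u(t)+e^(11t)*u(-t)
For e^(-4t)*u(t): L = 1/(s+4), Re(s) > -4
For e^(11t)*u(-t): L = -1/(s-11), Re(s) < 11
Combined: F(s) = 1/(s+4)-1/(s-11), -4 < Re(s) < 11

Answer: 1/(s+4)-1/(s-11), ROC: -4 < Re(s) < 11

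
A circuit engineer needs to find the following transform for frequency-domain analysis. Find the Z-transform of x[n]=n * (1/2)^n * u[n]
Using the property Z{n*a^n*u[n]}=az/(z-a)^2
With a=1/2: X(z)=(1/2)z/(z - 1/2)^2, |z| > 1/2

Answer: (1/2)z/(z - 1/2)^2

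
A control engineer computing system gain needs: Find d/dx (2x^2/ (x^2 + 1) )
Quotient rule: (f/g)'=(f'g - fg')/g²
f=2x^2, f'=4x
g=x^2+1, g'=2x

Answer: (4x·(x^2+1)-4x^3)/(x^2+1)²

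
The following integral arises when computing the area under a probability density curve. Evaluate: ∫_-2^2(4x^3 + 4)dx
Step 1: Find antiderivative F(x) = x^4 + 4x
Step 2: F(2) - F(-2) = 24 - (8) = 16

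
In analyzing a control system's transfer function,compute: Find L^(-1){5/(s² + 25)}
L^(-1){w/(s²+w²)} = sin(wt)
Here w = 5

Answer: sin(5t)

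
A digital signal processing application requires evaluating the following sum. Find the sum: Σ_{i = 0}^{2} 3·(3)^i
Geometric series: S=a(1 - r^n)/(1 - r)
a=3, r=3, n=3
S=3(1-27)/-2=39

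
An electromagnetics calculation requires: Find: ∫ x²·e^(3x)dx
Integration by parts twice:
First: u = x², dv = e^(3x) dx => x²e^(3x)/3 - (2/3)∫ xe^(3x) dx
Second (∫ xe^(3x) dx): xe^(3x)/3 - e^(3x)/9
Combining: e^(3x)(x²/3-2x/9+2/27)+C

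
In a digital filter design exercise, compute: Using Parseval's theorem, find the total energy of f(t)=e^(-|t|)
Parseval's theorem: E=integral |f(t)|^2 dt=(1/2pi) integral |F(omega)|^2 domega
E=integral_{-inf}^{inf} e^(-2|t|) dt=2*integral_0^inf e^(-2t) dt=2/(2*1)=1/1

Answer: 1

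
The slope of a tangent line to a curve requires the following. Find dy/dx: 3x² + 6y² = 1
Differentiate: 6x + 12y·(dy/dx)=0
dy/dx=-6x/(12y)=-(1/2)·(x/y)

Answer: dy/dx=-(1/2)·(x/y)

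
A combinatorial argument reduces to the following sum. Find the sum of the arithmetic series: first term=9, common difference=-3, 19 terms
Last term: a_n = 9 + (19 - 1)·-3 = -45
Sum = n(a_1 + a_n)/2 = 19(9 + (-45))/2 = -342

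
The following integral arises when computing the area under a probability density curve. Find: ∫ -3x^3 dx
Using power rule: ∫ -3x^3 dx = -3/4 x^4+C = (-3/4)x^4+C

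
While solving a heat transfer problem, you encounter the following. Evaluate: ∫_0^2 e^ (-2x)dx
Antiderivative: (1/(-2))e^(-2x)
Evaluate: (1/(-2))(e^-4-1)

Answer: (e^-4-1)/(-2)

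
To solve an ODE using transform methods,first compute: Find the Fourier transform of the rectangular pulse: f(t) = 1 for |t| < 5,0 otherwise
F(omega) = integral from -5 to 5 of e^(-j*omega*t) dt
= 2*sin(5*omega)/omega = 10*sinc(5*omega/pi)

Answer: 2*sin(5*omega)/omega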